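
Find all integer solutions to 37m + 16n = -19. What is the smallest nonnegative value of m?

gcd(37, 16) = 1.
1 divides -19, so solutions exist.
By Bézout, 37×(-3) + 16×(7) = 1.
Scale by -19/1 = -19: (m₀, n₀) = (57, -133).
General solution: m = 57 + 16t, n = -133 - 37t for integer t.
m ≥ 0: smallest is 57 mod 16 = 9 (at t = -3), with n = -22.

9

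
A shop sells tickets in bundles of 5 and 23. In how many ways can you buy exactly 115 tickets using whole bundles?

Need nonnegative integers with 5j + 23k = 115.
gcd(5, 23) = 1, and 5·(-9) + 23·(2) = 1.
So (j₀, k₀) = (-1035, 230); general j = -1035 + 23t, k = 230 - 5t.
j ≥ 0 ⇒ t ≥ 45; k ≥ 0 ⇒ t ≤ 46. That's 2 values of t.

2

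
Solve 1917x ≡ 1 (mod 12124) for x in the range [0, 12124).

gcd(12124, 1917) = 1  (12124 = 6·1917 + 622, 1917 = 3·622 + 51, 622 = 12·51 + 10, 51 = 5·10 + 1, 10 = 10·1).
Back-substituting, 1917·(1189) + 12124·(-188) = 1.
So 1917·1189 ≡ 1 (mod 12124), and 1189 mod 12124 = 1189.

1189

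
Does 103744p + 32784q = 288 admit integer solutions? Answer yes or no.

yes

gcd(103744, 32784) = 16.
16 divides 288, so integer solutions exist.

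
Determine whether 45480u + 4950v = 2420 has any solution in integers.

gcd(45480, 4950) = 30  (45480 = 9*4950 + 930, 4950 = 5*930 + 300, 930 = 3*300 + 30, 300 = 10*30).
30 does not divide 2420 (remainder 20), so no integer solutions.

no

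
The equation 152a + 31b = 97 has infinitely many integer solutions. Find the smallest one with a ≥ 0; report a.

gcd(152, 31):
  152 = 4×31 + 28
  31 = 1×28 + 3
  28 = 9×3 + 1
  3 = 3×1
so gcd(152, 31) = 1.
1 divides 97, so solutions exist.
Back-substitute for Bézout coefficients:
  1 = 28 - 9×3
  ... = 152×(10) + 31×(-49)
Scale by 97/1 = 97: (a₀, b₀) = (970, -4753).
General solution: a = 970 + 31t, b = -4753 - 152t for integer t.
a ≥ 0: smallest is 970 mod 31 = 9 (at t = -31), with b = -41.

9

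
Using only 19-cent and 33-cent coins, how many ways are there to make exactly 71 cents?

Need nonnegative integers with 19j + 33k = 71.
gcd(19, 33) = 1, and 19·(7) + 33·(-4) = 1.
So (j₀, k₀) = (497, -284); general j = 497 + 33t, k = -284 - 19t.
j ≥ 0 ⇒ t ≥ -15; k ≥ 0 ⇒ t ≤ -15. That's 1 value of t.

1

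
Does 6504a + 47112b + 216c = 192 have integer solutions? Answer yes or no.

gcd(47112, 6504) = 24  (47112 = 7·6504 + 1584, 6504 = 4·1584 + 168, 1584 = 9·168 + 72, 168 = 2·72 + 24, 72 = 3·24).
gcd(24, 216) = 24.
24 divides 192, so integer solutions exist.

yes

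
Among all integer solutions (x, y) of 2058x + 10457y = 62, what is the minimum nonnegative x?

gcd(10457, 2058):
  10457 = 5×2058 + 167
  2058 = 12×167 + 54
  167 = 3×54 + 5
  54 = 10×5 + 4
  5 = 1×4 + 1
  4 = 4×1
so gcd(10457, 2058) = 1.
1 divides 62, so solutions exist.
Back-substitute for Bézout coefficients:
  1 = 5 - 1×4
  ... = 2058×(-2129) + 10457×(419)
Scale by 62/1 = 62: (x₀, y₀) = (-131998, 25978).
General solution: x = -131998 + 10457t, y = 25978 - 2058t for integer t.
x ≥ 0: smallest is -131998 mod 10457 = 3943 (at t = 13), with y = -776.

3943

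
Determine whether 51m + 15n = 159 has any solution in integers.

gcd(51, 15) = 3  (51 = 3·15 + 6, 15 = 2·6 + 3, 6 = 2·3).
3 divides 159, so integer solutions exist.

yes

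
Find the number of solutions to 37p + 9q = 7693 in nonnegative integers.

gcd(37, 9):
  37 = 4×9 + 1
  9 = 9×1
so gcd(37, 9) = 1.
Back-substitute for Bézout coefficients:
  1 = 37 - 4×9
  ... = 37×(1) + 9×(-4)
Scale by 7693: one solution is (7693, -30772). Reduce p mod 9: (7, 826).
General: p = 7 + 9t, q = 826 - 37t.
p ≥ 0 ⇒ t ≥ 0; q ≥ 0 ⇒ t ≤ 22. So t ∈ [0, 22]: 23 solutions.

23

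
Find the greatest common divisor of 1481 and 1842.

1

gcd(1842, 1481) = 1  (1842 = 1×1481 + 361, 1481 = 4×361 + 37, 361 = 9×37 + 28, 37 = 1×28 + 9, 28 = 3×9 + 1, 9 = 9×1).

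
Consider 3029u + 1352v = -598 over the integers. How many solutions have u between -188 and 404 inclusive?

gcd(3029, 1352):
  3029 = 2*1352 + 325
  1352 = 4*325 + 52
  325 = 6*52 + 13
  52 = 4*13
so gcd(3029, 1352) = 13.
Back-substitute for Bézout coefficients:
  13 = 325 - 6*52
  ... = 3029*(25) + 1352*(-56)
Scale by -46: particular solution (-1150, 2576); reduce u mod 104: (98, -220).
General solution: u = 98 + 104t, v = -220 - 233t for integer t.
-188 ≤ 98 + 104t ≤ 404 gives t ∈ [-2, 2], which is 5 values.

5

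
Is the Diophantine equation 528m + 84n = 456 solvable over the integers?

gcd(528, 84) = 12  (528 = 6·84 + 24, 84 = 3·24 + 12, 24 = 2·12).
12 divides 456, so integer solutions exist.

yes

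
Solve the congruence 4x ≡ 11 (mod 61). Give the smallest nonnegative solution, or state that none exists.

18

gcd(61, 4):
  61 = 15·4 + 1
  4 = 4·1
so gcd(61, 4) = 1.
1 divides 11, so solutions exist.
Back-substitute for Bézout coefficients:
  1 = 61 - 15·4
  ... = 4·(-15) + 61·(1)
So 4·(-15) ≡ 1 (mod 61); multiply by 11: x ≡ -165 (mod 61).
Smallest nonnegative: x = -165 mod 61 = 18.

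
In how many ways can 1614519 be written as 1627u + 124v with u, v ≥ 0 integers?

8

gcd(1627, 124):
  1627 = 13·124 + 15
  124 = 8·15 + 4
  15 = 3·4 + 3
  4 = 1·3 + 1
  3 = 3·1
so gcd(1627, 124) = 1.
Back-substitute for Bézout coefficients:
  1 = 4 - 1·3
  ... = 1627·(-33) + 124·(433)
Scale by 1614519: one solution is (-53279127, 699086727). Reduce u mod 124: (77, 12010).
General: u = 77 + 124t, v = 12010 - 1627t.
u ≥ 0 ⇒ t ≥ 0; v ≥ 0 ⇒ t ≤ 7. So t ∈ [0, 7]: 8 solutions.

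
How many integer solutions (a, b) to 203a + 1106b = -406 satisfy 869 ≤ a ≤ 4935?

26

gcd(1106, 203) = 7.
By Bézout, 203*(-49) + 1106*(9) = 7.
Particular solution: (156, -29).
General solution: a = 156 + 158t, b = -29 - 29t for integer t.
869 ≤ 156 + 158t ≤ 4935 gives t ∈ [5, 30], which is 26 values.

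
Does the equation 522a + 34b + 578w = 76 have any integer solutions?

gcd(522, 34) = 2.
gcd(2, 578) = 2.
2 divides 76, so integer solutions exist.

yes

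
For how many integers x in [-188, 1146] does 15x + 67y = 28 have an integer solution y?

gcd(67, 15) = 1  (67 = 4*15 + 7, 15 = 2*7 + 1, 7 = 7*1).
Back-substituting, 15*(9) + 67*(-2) = 1.
Scale by 28: particular solution (252, -56); reduce x mod 67: (51, -11).
General solution: x = 51 + 67t, y = -11 - 15t for integer t.
-188 ≤ 51 + 67t ≤ 1146 gives t ∈ [-3, 16], which is 20 values.

20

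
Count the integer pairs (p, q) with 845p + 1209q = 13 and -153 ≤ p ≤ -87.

1

gcd(1209, 845) = 13  (1209 = 1*845 + 364, 845 = 2*364 + 117, 364 = 3*117 + 13, 117 = 9*13).
Back-substituting, 845*(-10) + 1209*(7) = 13.
Scale by 1: particular solution (-10, 7); reduce p mod 93: (83, -58).
General solution: p = 83 + 93t, q = -58 - 65t for integer t.
-153 ≤ 83 + 93t ≤ -87 gives t ∈ [-2, -2], which is 1 value.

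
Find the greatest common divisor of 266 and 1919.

19

gcd(1919, 266):
  1919 = 7*266 + 57
  266 = 4*57 + 38
  57 = 1*38 + 19
  38 = 2*19
so gcd(1919, 266) = 19.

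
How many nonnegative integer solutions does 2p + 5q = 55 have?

gcd(5, 2) = 1.
By Bézout, 2*(-2) + 5*(1) = 1.
One solution: (0, 11).
General: p = 0 + 5t, q = 11 - 2t.
p ≥ 0 ⇒ t ≥ 0; q ≥ 0 ⇒ t ≤ 5. So t ∈ [0, 5]: 6 solutions.

6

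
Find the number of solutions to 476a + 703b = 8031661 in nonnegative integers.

gcd(703, 476) = 1.
By Bézout, 476·(96) + 703·(-65) = 1.
One solution: (304, 11219).
General: a = 304 + 703t, b = 11219 - 476t.
a ≥ 0 ⇒ t ≥ 0; b ≥ 0 ⇒ t ≤ 23. So t ∈ [0, 23]: 24 solutions.

24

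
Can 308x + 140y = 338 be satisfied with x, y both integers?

no

gcd(308, 140) = 28  (308 = 2×140 + 28, 140 = 5×28).
28 does not divide 338 (remainder 2), so no integer solutions.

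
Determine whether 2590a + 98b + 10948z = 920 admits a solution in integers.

gcd(2590, 98) = 14.
gcd(14, 10948) = 14.
14 does not divide 920 (remainder 10), so no integer solutions.

no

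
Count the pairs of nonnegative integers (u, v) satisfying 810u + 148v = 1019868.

gcd(810, 148) = 2.
By Bézout, 810·(-19) + 148·(104) = 2.
One solution: (0, 6891).
General: u = 0 + 74t, v = 6891 - 405t.
u ≥ 0 ⇒ t ≥ 0; v ≥ 0 ⇒ t ≤ 17. So t ∈ [0, 17]: 18 solutions.

18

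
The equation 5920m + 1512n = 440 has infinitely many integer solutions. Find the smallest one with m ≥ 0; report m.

gcd(5920, 1512) = 8.
8 divides 440, so solutions exist.
By Bézout, 5920×(59) + 1512×(-231) = 8.
Scale by 440/8 = 55: (m₀, n₀) = (3245, -12705).
General solution: m = 3245 + 189t, n = -12705 - 740t for integer t.
m ≥ 0: smallest is 3245 mod 189 = 32 (at t = -17), with n = -125.

32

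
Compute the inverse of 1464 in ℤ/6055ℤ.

5629

gcd(6055, 1464) = 1.
By Bézout, 1464·(-426) + 6055·(103) = 1.
So 1464·-426 ≡ 1 (mod 6055), and -426 mod 6055 = 5629.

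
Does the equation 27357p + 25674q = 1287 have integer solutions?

gcd(27357, 25674):
  27357 = 1×25674 + 1683
  25674 = 15×1683 + 429
  1683 = 3×429 + 396
  429 = 1×396 + 33
  396 = 12×33
so gcd(27357, 25674) = 33.
33 divides 1287, so integer solutions exist.

yes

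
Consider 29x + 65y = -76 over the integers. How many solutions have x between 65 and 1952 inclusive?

29

gcd(65, 29):
  65 = 2*29 + 7
  29 = 4*7 + 1
  7 = 7*1
so gcd(65, 29) = 1.
Back-substitute for Bézout coefficients:
  1 = 29 - 4*7
  ... = 29*(9) + 65*(-4)
Scale by -76: particular solution (-684, 304); reduce x mod 65: (31, -15).
General solution: x = 31 + 65t, y = -15 - 29t for integer t.
65 ≤ 31 + 65t ≤ 1952 gives t ∈ [1, 29], which is 29 values.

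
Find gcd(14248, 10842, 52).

26

gcd(14248, 10842) = 26  (14248 = 1*10842 + 3406, 10842 = 3*3406 + 624, 3406 = 5*624 + 286, 624 = 2*286 + 52, 286 = 5*52 + 26, 52 = 2*26).
gcd(26, 52) = 26.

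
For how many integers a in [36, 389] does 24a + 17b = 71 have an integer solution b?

gcd(24, 17) = 1  (24 = 1·17 + 7, 17 = 2·7 + 3, 7 = 2·3 + 1, 3 = 3·1).
Back-substituting, 24·(5) + 17·(-7) = 1.
Scale by 71: particular solution (355, -497); reduce a mod 17: (15, -17).
General solution: a = 15 + 17t, b = -17 - 24t for integer t.
36 ≤ 15 + 17t ≤ 389 gives t ∈ [2, 22], which is 21 values.

21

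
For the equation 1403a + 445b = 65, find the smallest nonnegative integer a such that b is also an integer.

gcd(1403, 445):
  1403 = 3*445 + 68
  445 = 6*68 + 37
  68 = 1*37 + 31
  37 = 1*31 + 6
  31 = 5*6 + 1
  6 = 6*1
so gcd(1403, 445) = 1.
1 divides 65, so solutions exist.
Back-substitute for Bézout coefficients:
  1 = 31 - 5*6
  ... = 1403*(72) + 445*(-227)
Scale by 65/1 = 65: (a₀, b₀) = (4680, -14755).
General solution: a = 4680 + 445t, b = -14755 - 1403t for integer t.
a ≥ 0: smallest is 4680 mod 445 = 230 (at t = -10), with b = -725.

230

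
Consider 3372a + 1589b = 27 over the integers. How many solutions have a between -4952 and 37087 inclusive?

gcd(3372, 1589):
  3372 = 2*1589 + 194
  1589 = 8*194 + 37
  194 = 5*37 + 9
  37 = 4*9 + 1
  9 = 9*1
so gcd(3372, 1589) = 1.
Back-substitute for Bézout coefficients:
  1 = 37 - 4*9
  ... = 3372*(-172) + 1589*(365)
Scale by 27: particular solution (-4644, 9855); reduce a mod 1589: (123, -261).
General solution: a = 123 + 1589t, b = -261 - 3372t for integer t.
-4952 ≤ 123 + 1589t ≤ 37087 gives t ∈ [-3, 23], which is 27 values.

27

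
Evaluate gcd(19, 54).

gcd(54, 19):
  54 = 2·19 + 16
  19 = 1·16 + 3
  16 = 5·3 + 1
  3 = 3·1
so gcd(54, 19) = 1.

1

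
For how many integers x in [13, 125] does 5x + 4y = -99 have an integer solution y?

29

gcd(5, 4):
  5 = 1·4 + 1
  4 = 4·1
so gcd(5, 4) = 1.
Back-substitute for Bézout coefficients:
  1 = 5 - 1·4
  ... = 5·(1) + 4·(-1)
Scale by -99: particular solution (-99, 99); reduce x mod 4: (1, -26).
General solution: x = 1 + 4t, y = -26 - 5t for integer t.
13 ≤ 1 + 4t ≤ 125 gives t ∈ [3, 31], which is 29 values.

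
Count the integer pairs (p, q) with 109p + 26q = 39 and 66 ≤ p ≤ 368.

11

gcd(109, 26):
  109 = 4*26 + 5
  26 = 5*5 + 1
  5 = 5*1
so gcd(109, 26) = 1.
Back-substitute for Bézout coefficients:
  1 = 26 - 5*5
  ... = 109*(-5) + 26*(21)
Scale by 39: particular solution (-195, 819); reduce p mod 26: (13, -53).
General solution: p = 13 + 26t, q = -53 - 109t for integer t.
66 ≤ 13 + 26t ≤ 368 gives t ∈ [3, 13], which is 11 values.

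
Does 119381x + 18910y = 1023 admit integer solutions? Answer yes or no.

yes

gcd(119381, 18910) = 31  (119381 = 6·18910 + 5921, 18910 = 3·5921 + 1147, 5921 = 5·1147 + 186, 1147 = 6·186 + 31, 186 = 6·31).
31 divides 1023, so integer solutions exist.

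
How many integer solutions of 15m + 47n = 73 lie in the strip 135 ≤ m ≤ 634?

11

gcd(47, 15) = 1.
By Bézout, 15*(22) + 47*(-7) = 1.
Particular solution: (8, -1).
General solution: m = 8 + 47t, n = -1 - 15t for integer t.
135 ≤ 8 + 47t ≤ 634 gives t ∈ [3, 13], which is 11 values.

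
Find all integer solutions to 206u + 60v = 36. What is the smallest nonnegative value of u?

6

gcd(206, 60) = 2.
2 divides 36, so solutions exist.
By Bézout, 206×(7) + 60×(-24) = 2.
Scale by 36/2 = 18: (u₀, v₀) = (126, -432).
General solution: u = 126 + 30t, v = -432 - 103t for integer t.
u ≥ 0: smallest is 126 mod 30 = 6 (at t = -4), with v = -20.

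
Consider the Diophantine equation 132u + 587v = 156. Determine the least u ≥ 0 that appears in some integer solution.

gcd(587, 132) = 1  (587 = 4×132 + 59, 132 = 2×59 + 14, 59 = 4×14 + 3, 14 = 4×3 + 2, 3 = 1×2 + 1, 2 = 2×1).
1 divides 156, so solutions exist.
Back-substituting, 132×(-209) + 587×(47) = 1.
Scale by 156/1 = 156: (u₀, v₀) = (-32604, 7332).
General solution: u = -32604 + 587t, v = 7332 - 132t for integer t.
u ≥ 0: smallest is -32604 mod 587 = 268 (at t = 56), with v = -60.

268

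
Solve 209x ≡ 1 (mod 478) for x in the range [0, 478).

gcd(478, 209) = 1.
By Bézout, 209·(231) + 478·(-101) = 1.
So 209·231 ≡ 1 (mod 478), and 231 mod 478 = 231.

231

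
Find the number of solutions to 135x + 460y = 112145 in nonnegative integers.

gcd(460, 135) = 5.
By Bézout, 135×(-17) + 460×(5) = 5.
One solution: (47, 230).
General: x = 47 + 92t, y = 230 - 27t.
x ≥ 0 ⇒ t ≥ 0; y ≥ 0 ⇒ t ≤ 8. So t ∈ [0, 8]: 9 solutions.

9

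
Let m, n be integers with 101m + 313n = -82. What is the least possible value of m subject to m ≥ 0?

275

gcd(313, 101) = 1.
1 divides -82, so solutions exist.
By Bézout, 101×(31) + 313×(-10) = 1.
Scale by -82/1 = -82: (m₀, n₀) = (-2542, 820).
General solution: m = -2542 + 313t, n = 820 - 101t for integer t.
m ≥ 0: smallest is -2542 mod 313 = 275 (at t = 9), with n = -89.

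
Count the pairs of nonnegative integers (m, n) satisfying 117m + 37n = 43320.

gcd(117, 37) = 1.
By Bézout, 117×(-6) + 37×(19) = 1.
One solution: (5, 1155).
General: m = 5 + 37t, n = 1155 - 117t.
m ≥ 0 ⇒ t ≥ 0; n ≥ 0 ⇒ t ≤ 9. So t ∈ [0, 9]: 10 solutions.

10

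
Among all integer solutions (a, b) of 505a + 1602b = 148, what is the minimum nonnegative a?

400

gcd(1602, 505) = 1  (1602 = 3×505 + 87, 505 = 5×87 + 70, 87 = 1×70 + 17, 70 = 4×17 + 2, 17 = 8×2 + 1, 2 = 2×1).
1 divides 148, so solutions exist.
Back-substituting, 505×(-755) + 1602×(238) = 1.
Scale by 148/1 = 148: (a₀, b₀) = (-111740, 35224).
General solution: a = -111740 + 1602t, b = 35224 - 505t for integer t.
a ≥ 0: smallest is -111740 mod 1602 = 400 (at t = 70), with b = -126.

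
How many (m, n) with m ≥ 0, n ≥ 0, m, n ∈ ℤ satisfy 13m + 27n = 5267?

15

gcd(27, 13) = 1.
By Bézout, 13*(-2) + 27*(1) = 1.
One solution: (23, 184).
General: m = 23 + 27t, n = 184 - 13t.
m ≥ 0 ⇒ t ≥ 0; n ≥ 0 ⇒ t ≤ 14. So t ∈ [0, 14]: 15 solutions.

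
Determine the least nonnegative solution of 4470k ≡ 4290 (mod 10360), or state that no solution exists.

439

gcd(10360, 4470) = 10  (10360 = 2·4470 + 1420, 4470 = 3·1420 + 210, 1420 = 6·210 + 160, 210 = 1·160 + 50, 160 = 3·50 + 10, 50 = 5·10).
10 divides 4290, so solutions exist.
Back-substituting, 4470·(-197) + 10360·(85) = 10.
So 4470·(-197) ≡ 10 (mod 10360); multiply by 429: k ≡ -84513 (mod 1036).
Smallest nonnegative: k = -84513 mod 1036 = 439.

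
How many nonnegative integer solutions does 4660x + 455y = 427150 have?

1

gcd(4660, 455) = 5  (4660 = 10*455 + 110, 455 = 4*110 + 15, 110 = 7*15 + 5, 15 = 3*5).
Back-substituting, 4660*(29) + 455*(-297) = 5.
Scale by 85430: one solution is (2477470, -25372710). Reduce x mod 91: (86, 58).
General: x = 86 + 91t, y = 58 - 932t.
x ≥ 0 ⇒ t ≥ 0; y ≥ 0 ⇒ t ≤ 0. So t ∈ [0, 0]: 1 solution.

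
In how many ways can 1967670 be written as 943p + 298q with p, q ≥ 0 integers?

7

gcd(943, 298):
  943 = 3·298 + 49
  298 = 6·49 + 4
  49 = 12·4 + 1
  4 = 4·1
so gcd(943, 298) = 1.
Back-substitute for Bézout coefficients:
  1 = 49 - 12·4
  ... = 943·(73) + 298·(-231)
Scale by 1967670: one solution is (143639910, -454531770). Reduce p mod 298: (36, 6489).
General: p = 36 + 298t, q = 6489 - 943t.
p ≥ 0 ⇒ t ≥ 0; q ≥ 0 ⇒ t ≤ 6. So t ∈ [0, 6]: 7 solutions.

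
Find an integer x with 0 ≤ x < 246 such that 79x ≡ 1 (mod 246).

gcd(246, 79) = 1  (246 = 3*79 + 9, 79 = 8*9 + 7, 9 = 1*7 + 2, 7 = 3*2 + 1, 2 = 2*1).
Back-substituting, 79*(109) + 246*(-35) = 1.
So 79*109 ≡ 1 (mod 246), and 109 mod 246 = 109.

109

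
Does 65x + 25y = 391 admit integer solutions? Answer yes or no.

no

gcd(65, 25) = 5.
5 does not divide 391 (remainder 1), so no integer solutions.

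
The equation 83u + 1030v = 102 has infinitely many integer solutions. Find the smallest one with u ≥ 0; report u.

gcd(1030, 83) = 1.
1 divides 102, so solutions exist.
By Bézout, 83·(-273) + 1030·(22) = 1.
Scale by 102/1 = 102: (u₀, v₀) = (-27846, 2244).
General solution: u = -27846 + 1030t, v = 2244 - 83t for integer t.
u ≥ 0: smallest is -27846 mod 1030 = 994 (at t = 28), with v = -80.

994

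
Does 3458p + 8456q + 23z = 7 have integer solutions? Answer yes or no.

gcd(8456, 3458) = 14  (8456 = 2×3458 + 1540, 3458 = 2×1540 + 378, 1540 = 4×378 + 28, 378 = 13×28 + 14, 28 = 2×14).
gcd(14, 23) = 1.
1 divides 7, so integer solutions exist.

yes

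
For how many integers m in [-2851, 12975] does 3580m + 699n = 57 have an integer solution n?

gcd(3580, 699) = 1.
By Bézout, 3580*(-74) + 699*(379) = 1.
Particular solution: (675, -3457).
General solution: m = 675 + 699t, n = -3457 - 3580t for integer t.
-2851 ≤ 675 + 699t ≤ 12975 gives t ∈ [-5, 17], which is 23 values.

23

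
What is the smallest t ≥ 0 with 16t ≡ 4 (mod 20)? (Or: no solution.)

4

gcd(20, 16):
  20 = 1*16 + 4
  16 = 4*4
so gcd(20, 16) = 4.
4 divides 4, so solutions exist.
Back-substitute for Bézout coefficients:
  4 = 20 - 1*16
  ... = 16*(-1) + 20*(1)
So 16*(-1) ≡ 4 (mod 20); multiply by 1: t ≡ -1 (mod 5).
Smallest nonnegative: t = -1 mod 5 = 4.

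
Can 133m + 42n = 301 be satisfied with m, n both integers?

gcd(133, 42) = 7  (133 = 3*42 + 7, 42 = 6*7).
7 divides 301, so integer solutions exist.

yes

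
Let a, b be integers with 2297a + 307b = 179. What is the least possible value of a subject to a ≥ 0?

gcd(2297, 307) = 1  (2297 = 7*307 + 148, 307 = 2*148 + 11, 148 = 13*11 + 5, 11 = 2*5 + 1, 5 = 5*1).
1 divides 179, so solutions exist.
Back-substituting, 2297*(-56) + 307*(419) = 1.
Scale by 179/1 = 179: (a₀, b₀) = (-10024, 75001).
General solution: a = -10024 + 307t, b = 75001 - 2297t for integer t.
a ≥ 0: smallest is -10024 mod 307 = 107 (at t = 33), with b = -800.

107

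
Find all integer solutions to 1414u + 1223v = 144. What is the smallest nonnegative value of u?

gcd(1414, 1223) = 1.
1 divides 144, so solutions exist.
By Bézout, 1414×(397) + 1223×(-459) = 1.
Scale by 144/1 = 144: (u₀, v₀) = (57168, -66096).
General solution: u = 57168 + 1223t, v = -66096 - 1414t for integer t.
u ≥ 0: smallest is 57168 mod 1223 = 910 (at t = -46), with v = -1052.

910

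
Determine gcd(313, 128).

1

gcd(313, 128):
  313 = 2*128 + 57
  128 = 2*57 + 14
  57 = 4*14 + 1
  14 = 14*1
so gcd(313, 128) = 1.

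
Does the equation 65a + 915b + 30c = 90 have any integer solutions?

gcd(915, 65) = 5  (915 = 14×65 + 5, 65 = 13×5).
gcd(5, 30) = 5.
5 divides 90, so integer solutions exist.

yes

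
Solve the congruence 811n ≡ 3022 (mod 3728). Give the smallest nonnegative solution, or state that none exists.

gcd(3728, 811) = 1.
1 divides 3022, so solutions exist.
By Bézout, 811×(-285) + 3728×(62) = 1.
So 811×(-285) ≡ 1 (mod 3728); multiply by 3022: n ≡ -861270 (mod 3728).
Smallest nonnegative: n = -861270 mod 3728 = 3626.

3626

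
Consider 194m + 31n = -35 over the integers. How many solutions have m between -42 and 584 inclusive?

gcd(194, 31) = 1.
By Bézout, 194*(4) + 31*(-25) = 1.
Particular solution: (15, -95).
General solution: m = 15 + 31t, n = -95 - 194t for integer t.
-42 ≤ 15 + 31t ≤ 584 gives t ∈ [-1, 18], which is 20 values.

20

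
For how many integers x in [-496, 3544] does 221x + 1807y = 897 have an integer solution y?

29

gcd(1807, 221) = 13  (1807 = 8·221 + 39, 221 = 5·39 + 26, 39 = 1·26 + 13, 26 = 2·13).
Back-substituting, 221·(-49) + 1807·(6) = 13.
Scale by 69: particular solution (-3381, 414); reduce x mod 139: (94, -11).
General solution: x = 94 + 139t, y = -11 - 17t for integer t.
-496 ≤ 94 + 139t ≤ 3544 gives t ∈ [-4, 24], which is 29 values.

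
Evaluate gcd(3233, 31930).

1

gcd(31930, 3233) = 1  (31930 = 9*3233 + 2833, 3233 = 1*2833 + 400, 2833 = 7*400 + 33, 400 = 12*33 + 4, 33 = 8*4 + 1, 4 = 4*1).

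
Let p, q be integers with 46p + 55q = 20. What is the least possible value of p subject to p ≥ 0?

gcd(55, 46) = 1  (55 = 1×46 + 9, 46 = 5×9 + 1, 9 = 9×1).
1 divides 20, so solutions exist.
Back-substituting, 46×(6) + 55×(-5) = 1.
Scale by 20/1 = 20: (p₀, q₀) = (120, -100).
General solution: p = 120 + 55t, q = -100 - 46t for integer t.
p ≥ 0: smallest is 120 mod 55 = 10 (at t = -2), with q = -8.

10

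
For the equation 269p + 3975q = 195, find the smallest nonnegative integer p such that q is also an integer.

3030

gcd(3975, 269) = 1  (3975 = 14*269 + 209, 269 = 1*209 + 60, 209 = 3*60 + 29, 60 = 2*29 + 2, 29 = 14*2 + 1, 2 = 2*1).
1 divides 195, so solutions exist.
Back-substituting, 269*(-1921) + 3975*(130) = 1.
Scale by 195/1 = 195: (p₀, q₀) = (-374595, 25350).
General solution: p = -374595 + 3975t, q = 25350 - 269t for integer t.
p ≥ 0: smallest is -374595 mod 3975 = 3030 (at t = 95), with q = -205.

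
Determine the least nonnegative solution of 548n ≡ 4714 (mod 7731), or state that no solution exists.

1109

gcd(7731, 548):
  7731 = 14*548 + 59
  548 = 9*59 + 17
  59 = 3*17 + 8
  17 = 2*8 + 1
  8 = 8*1
so gcd(7731, 548) = 1.
1 divides 4714, so solutions exist.
Back-substitute for Bézout coefficients:
  1 = 17 - 2*8
  ... = 548*(917) + 7731*(-65)
So 548*(917) ≡ 1 (mod 7731); multiply by 4714: n ≡ 4322738 (mod 7731).
Smallest nonnegative: n = 4322738 mod 7731 = 1109.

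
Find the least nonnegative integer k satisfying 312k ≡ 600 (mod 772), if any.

gcd(772, 312):
  772 = 2×312 + 148
  312 = 2×148 + 16
  148 = 9×16 + 4
  16 = 4×4
so gcd(772, 312) = 4.
4 divides 600, so solutions exist.
Back-substitute for Bézout coefficients:
  4 = 148 - 9×16
  ... = 312×(-47) + 772×(19)
So 312×(-47) ≡ 4 (mod 772); multiply by 150: k ≡ -7050 (mod 193).
Smallest nonnegative: k = -7050 mod 193 = 91.

91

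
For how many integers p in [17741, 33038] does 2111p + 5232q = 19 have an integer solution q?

3

gcd(5232, 2111) = 1.
By Bézout, 2111·(575) + 5232·(-232) = 1.
Particular solution: (461, -186).
General solution: p = 461 + 5232t, q = -186 - 2111t for integer t.
17741 ≤ 461 + 5232t ≤ 33038 gives t ∈ [4, 6], which is 3 values.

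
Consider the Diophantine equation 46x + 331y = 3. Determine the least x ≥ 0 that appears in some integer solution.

108

gcd(331, 46):
  331 = 7·46 + 9
  46 = 5·9 + 1
  9 = 9·1
so gcd(331, 46) = 1.
1 divides 3, so solutions exist.
Back-substitute for Bézout coefficients:
  1 = 46 - 5·9
  ... = 46·(36) + 331·(-5)
Scale by 3/1 = 3: (x₀, y₀) = (108, -15).
General solution: x = 108 + 331t, y = -15 - 46t for integer t.
x ≥ 0: smallest is 108 mod 331 = 108 (at t = 0), with y = -15.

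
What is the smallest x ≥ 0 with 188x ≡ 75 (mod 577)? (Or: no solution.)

249

gcd(577, 188):
  577 = 3·188 + 13
  188 = 14·13 + 6
  13 = 2·6 + 1
  6 = 6·1
so gcd(577, 188) = 1.
1 divides 75, so solutions exist.
Back-substitute for Bézout coefficients:
  1 = 13 - 2·6
  ... = 188·(-89) + 577·(29)
So 188·(-89) ≡ 1 (mod 577); multiply by 75: x ≡ -6675 (mod 577).
Smallest nonnegative: x = -6675 mod 577 = 249.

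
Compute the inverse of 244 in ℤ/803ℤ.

gcd(803, 244):
  803 = 3*244 + 71
  244 = 3*71 + 31
  71 = 2*31 + 9
  31 = 3*9 + 4
  9 = 2*4 + 1
  4 = 4*1
so gcd(803, 244) = 1.
Back-substitute for Bézout coefficients:
  1 = 9 - 2*4
  ... = 244*(-181) + 803*(55)
So 244*-181 ≡ 1 (mod 803), and -181 mod 803 = 622.

622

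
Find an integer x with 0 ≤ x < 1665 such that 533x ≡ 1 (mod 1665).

gcd(1665, 533) = 1.
By Bézout, 533·(-328) + 1665·(105) = 1.
So 533·-328 ≡ 1 (mod 1665), and -328 mod 1665 = 1337.

1337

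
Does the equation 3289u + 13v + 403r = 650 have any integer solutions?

gcd(3289, 13) = 13  (3289 = 253·13).
gcd(13, 403) = 13.
13 divides 650, so integer solutions exist.

yes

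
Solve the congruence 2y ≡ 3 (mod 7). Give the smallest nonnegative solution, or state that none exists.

5

gcd(7, 2) = 1.
1 divides 3, so solutions exist.
By Bézout, 2×(-3) + 7×(1) = 1.
So 2×(-3) ≡ 1 (mod 7); multiply by 3: y ≡ -9 (mod 7).
Smallest nonnegative: y = -9 mod 7 = 5.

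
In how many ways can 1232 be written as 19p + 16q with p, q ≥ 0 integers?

5

gcd(19, 16) = 1.
By Bézout, 19·(-5) + 16·(6) = 1.
One solution: (0, 77).
General: p = 0 + 16t, q = 77 - 19t.
p ≥ 0 ⇒ t ≥ 0; q ≥ 0 ⇒ t ≤ 4. So t ∈ [0, 4]: 5 solutions.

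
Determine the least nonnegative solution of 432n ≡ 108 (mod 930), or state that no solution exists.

39

gcd(930, 432):
  930 = 2·432 + 66
  432 = 6·66 + 36
  66 = 1·36 + 30
  36 = 1·30 + 6
  30 = 5·6
so gcd(930, 432) = 6.
6 divides 108, so solutions exist.
Back-substitute for Bézout coefficients:
  6 = 36 - 1·30
  ... = 432·(28) + 930·(-13)
So 432·(28) ≡ 6 (mod 930); multiply by 18: n ≡ 504 (mod 155).
Smallest nonnegative: n = 504 mod 155 = 39.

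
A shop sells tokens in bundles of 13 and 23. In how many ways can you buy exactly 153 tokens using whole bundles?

1

Need nonnegative integers with 13j + 23k = 153.
gcd(13, 23) = 1, and 13·(-7) + 23·(4) = 1.
So (j₀, k₀) = (-1071, 612); general j = -1071 + 23t, k = 612 - 13t.
j ≥ 0 ⇒ t ≥ 47; k ≥ 0 ⇒ t ≤ 47. That's 1 value of t.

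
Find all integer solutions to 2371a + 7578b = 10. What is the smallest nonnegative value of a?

7252

gcd(7578, 2371):
  7578 = 3*2371 + 465
  2371 = 5*465 + 46
  465 = 10*46 + 5
  46 = 9*5 + 1
  5 = 5*1
so gcd(7578, 2371) = 1.
1 divides 10, so solutions exist.
Back-substitute for Bézout coefficients:
  1 = 46 - 9*5
  ... = 2371*(1483) + 7578*(-464)
Scale by 10/1 = 10: (a₀, b₀) = (14830, -4640).
General solution: a = 14830 + 7578t, b = -4640 - 2371t for integer t.
a ≥ 0: smallest is 14830 mod 7578 = 7252 (at t = -1), with b = -2269.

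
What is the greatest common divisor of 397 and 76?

gcd(397, 76):
  397 = 5×76 + 17
  76 = 4×17 + 8
  17 = 2×8 + 1
  8 = 8×1
so gcd(397, 76) = 1.

1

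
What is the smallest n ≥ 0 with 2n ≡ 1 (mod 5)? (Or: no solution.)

gcd(5, 2) = 1  (5 = 2×2 + 1, 2 = 2×1).
1 divides 1, so solutions exist.
Back-substituting, 2×(-2) + 5×(1) = 1.
So 2×(-2) ≡ 1 (mod 5); multiply by 1: n ≡ -2 (mod 5).
Smallest nonnegative: n = -2 mod 5 = 3.

3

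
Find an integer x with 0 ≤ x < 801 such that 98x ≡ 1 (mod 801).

gcd(801, 98) = 1  (801 = 8·98 + 17, 98 = 5·17 + 13, 17 = 1·13 + 4, 13 = 3·4 + 1, 4 = 4·1).
Back-substituting, 98·(188) + 801·(-23) = 1.
So 98·188 ≡ 1 (mod 801), and 188 mod 801 = 188.

188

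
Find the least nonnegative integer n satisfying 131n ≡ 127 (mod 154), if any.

115

gcd(154, 131) = 1  (154 = 1×131 + 23, 131 = 5×23 + 16, 23 = 1×16 + 7, 16 = 2×7 + 2, 7 = 3×2 + 1, 2 = 2×1).
1 divides 127, so solutions exist.
Back-substituting, 131×(-67) + 154×(57) = 1.
So 131×(-67) ≡ 1 (mod 154); multiply by 127: n ≡ -8509 (mod 154).
Smallest nonnegative: n = -8509 mod 154 = 115.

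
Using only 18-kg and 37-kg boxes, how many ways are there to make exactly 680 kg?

1

Need nonnegative integers with 18j + 37k = 680.
gcd(18, 37) = 1, and 18·(-2) + 37·(1) = 1.
So (j₀, k₀) = (-1360, 680); general j = -1360 + 37t, k = 680 - 18t.
j ≥ 0 ⇒ t ≥ 37; k ≥ 0 ⇒ t ≤ 37. That's 1 value of t.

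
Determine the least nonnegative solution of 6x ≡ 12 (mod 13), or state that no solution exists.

2

gcd(13, 6) = 1  (13 = 2·6 + 1, 6 = 6·1).
1 divides 12, so solutions exist.
Back-substituting, 6·(-2) + 13·(1) = 1.
So 6·(-2) ≡ 1 (mod 13); multiply by 12: x ≡ -24 (mod 13).
Smallest nonnegative: x = -24 mod 13 = 2.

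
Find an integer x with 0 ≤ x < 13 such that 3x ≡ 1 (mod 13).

gcd(13, 3) = 1  (13 = 4×3 + 1, 3 = 3×1).
Back-substituting, 3×(-4) + 13×(1) = 1.
So 3×-4 ≡ 1 (mod 13), and -4 mod 13 = 9.

9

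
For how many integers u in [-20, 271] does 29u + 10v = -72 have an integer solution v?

29

gcd(29, 10) = 1.
By Bézout, 29×(-1) + 10×(3) = 1.
Particular solution: (2, -13).
General solution: u = 2 + 10t, v = -13 - 29t for integer t.
-20 ≤ 2 + 10t ≤ 271 gives t ∈ [-2, 26], which is 29 values.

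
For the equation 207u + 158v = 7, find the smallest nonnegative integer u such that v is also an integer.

gcd(207, 158):
  207 = 1*158 + 49
  158 = 3*49 + 11
  49 = 4*11 + 5
  11 = 2*5 + 1
  5 = 5*1
so gcd(207, 158) = 1.
1 divides 7, so solutions exist.
Back-substitute for Bézout coefficients:
  1 = 11 - 2*5
  ... = 207*(-29) + 158*(38)
Scale by 7/1 = 7: (u₀, v₀) = (-203, 266).
General solution: u = -203 + 158t, v = 266 - 207t for integer t.
u ≥ 0: smallest is -203 mod 158 = 113 (at t = 2), with v = -148.

113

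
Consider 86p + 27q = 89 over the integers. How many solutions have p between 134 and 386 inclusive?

gcd(86, 27) = 1  (86 = 3×27 + 5, 27 = 5×5 + 2, 5 = 2×2 + 1, 2 = 2×1).
Back-substituting, 86×(11) + 27×(-35) = 1.
Scale by 89: particular solution (979, -3115); reduce p mod 27: (7, -19).
General solution: p = 7 + 27t, q = -19 - 86t for integer t.
134 ≤ 7 + 27t ≤ 386 gives t ∈ [5, 14], which is 10 values.

10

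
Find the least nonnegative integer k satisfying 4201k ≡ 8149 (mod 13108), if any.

7453

gcd(13108, 4201):
  13108 = 3×4201 + 505
  4201 = 8×505 + 161
  505 = 3×161 + 22
  161 = 7×22 + 7
  22 = 3×7 + 1
  7 = 7×1
so gcd(13108, 4201) = 1.
1 divides 8149, so solutions exist.
Back-substitute for Bézout coefficients:
  1 = 22 - 3×7
  ... = 4201×(-1791) + 13108×(574)
So 4201×(-1791) ≡ 1 (mod 13108); multiply by 8149: k ≡ -14594859 (mod 13108).
Smallest nonnegative: k = -14594859 mod 13108 = 7453.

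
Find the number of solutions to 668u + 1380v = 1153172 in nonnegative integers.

5

gcd(1380, 668) = 4.
By Bézout, 668·(-157) + 1380·(76) = 4.
One solution: (274, 703).
General: u = 274 + 345t, v = 703 - 167t.
u ≥ 0 ⇒ t ≥ 0; v ≥ 0 ⇒ t ≤ 4. So t ∈ [0, 4]: 5 solutions.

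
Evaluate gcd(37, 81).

gcd(81, 37) = 1  (81 = 2×37 + 7, 37 = 5×7 + 2, 7 = 3×2 + 1, 2 = 2×1).

1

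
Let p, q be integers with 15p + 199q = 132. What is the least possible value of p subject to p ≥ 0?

gcd(199, 15):
  199 = 13·15 + 4
  15 = 3·4 + 3
  4 = 1·3 + 1
  3 = 3·1
so gcd(199, 15) = 1.
1 divides 132, so solutions exist.
Back-substitute for Bézout coefficients:
  1 = 4 - 1·3
  ... = 15·(-53) + 199·(4)
Scale by 132/1 = 132: (p₀, q₀) = (-6996, 528).
General solution: p = -6996 + 199t, q = 528 - 15t for integer t.
p ≥ 0: smallest is -6996 mod 199 = 168 (at t = 36), with q = -12.

168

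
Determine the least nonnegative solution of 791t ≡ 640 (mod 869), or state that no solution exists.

gcd(869, 791) = 1.
1 divides 640, so solutions exist.
By Bézout, 791·(-78) + 869·(71) = 1.
So 791·(-78) ≡ 1 (mod 869); multiply by 640: t ≡ -49920 (mod 869).
Smallest nonnegative: t = -49920 mod 869 = 482.

482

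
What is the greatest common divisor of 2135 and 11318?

1

gcd(11318, 2135):
  11318 = 5·2135 + 643
  2135 = 3·643 + 206
  643 = 3·206 + 25
  206 = 8·25 + 6
  25 = 4·6 + 1
  6 = 6·1
so gcd(11318, 2135) = 1.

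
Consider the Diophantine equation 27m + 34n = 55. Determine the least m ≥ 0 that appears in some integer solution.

31

gcd(34, 27) = 1  (34 = 1*27 + 7, 27 = 3*7 + 6, 7 = 1*6 + 1, 6 = 6*1).
1 divides 55, so solutions exist.
Back-substituting, 27*(-5) + 34*(4) = 1.
Scale by 55/1 = 55: (m₀, n₀) = (-275, 220).
General solution: m = -275 + 34t, n = 220 - 27t for integer t.
m ≥ 0: smallest is -275 mod 34 = 31 (at t = 9), with n = -23.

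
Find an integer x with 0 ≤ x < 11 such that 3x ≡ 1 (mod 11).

gcd(11, 3):
  11 = 3*3 + 2
  3 = 1*2 + 1
  2 = 2*1
so gcd(11, 3) = 1.
Back-substitute for Bézout coefficients:
  1 = 3 - 1*2
  ... = 3*(4) + 11*(-1)
So 3*4 ≡ 1 (mod 11), and 4 mod 11 = 4.

4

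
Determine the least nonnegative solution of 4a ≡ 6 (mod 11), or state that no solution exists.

7

gcd(11, 4) = 1.
1 divides 6, so solutions exist.
By Bézout, 4×(3) + 11×(-1) = 1.
So 4×(3) ≡ 1 (mod 11); multiply by 6: a ≡ 18 (mod 11).
Smallest nonnegative: a = 18 mod 11 = 7.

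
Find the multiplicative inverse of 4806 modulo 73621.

68091

gcd(73621, 4806) = 1  (73621 = 15×4806 + 1531, 4806 = 3×1531 + 213, 1531 = 7×213 + 40, 213 = 5×40 + 13, 40 = 3×13 + 1, 13 = 13×1).
Back-substituting, 4806×(-5530) + 73621×(361) = 1.
So 4806×-5530 ≡ 1 (mod 73621), and -5530 mod 73621 = 68091.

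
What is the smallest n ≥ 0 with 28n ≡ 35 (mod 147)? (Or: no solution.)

gcd(147, 28):
  147 = 5*28 + 7
  28 = 4*7
so gcd(147, 28) = 7.
7 divides 35, so solutions exist.
Back-substitute for Bézout coefficients:
  7 = 147 - 5*28
  ... = 28*(-5) + 147*(1)
So 28*(-5) ≡ 7 (mod 147); multiply by 5: n ≡ -25 (mod 21).
Smallest nonnegative: n = -25 mod 21 = 17.

17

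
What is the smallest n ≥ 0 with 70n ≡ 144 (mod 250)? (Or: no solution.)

no solution

gcd(250, 70) = 10  (250 = 3*70 + 40, 70 = 1*40 + 30, 40 = 1*30 + 10, 30 = 3*10).
10 does not divide 144, so the congruence has no solution.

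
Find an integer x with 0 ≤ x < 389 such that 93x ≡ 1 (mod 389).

343

gcd(389, 93) = 1.
By Bézout, 93*(-46) + 389*(11) = 1.
So 93*-46 ≡ 1 (mod 389), and -46 mod 389 = 343.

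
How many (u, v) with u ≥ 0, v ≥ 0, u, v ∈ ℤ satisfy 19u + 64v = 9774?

8

gcd(64, 19) = 1.
By Bézout, 19*(27) + 64*(-8) = 1.
One solution: (26, 145).
General: u = 26 + 64t, v = 145 - 19t.
u ≥ 0 ⇒ t ≥ 0; v ≥ 0 ⇒ t ≤ 7. So t ∈ [0, 7]: 8 solutions.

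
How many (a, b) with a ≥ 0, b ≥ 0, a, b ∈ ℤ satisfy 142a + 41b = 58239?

gcd(142, 41) = 1  (142 = 3×41 + 19, 41 = 2×19 + 3, 19 = 6×3 + 1, 3 = 3×1).
Back-substituting, 142×(13) + 41×(-45) = 1.
Scale by 58239: one solution is (757107, -2620755). Reduce a mod 41: (1, 1417).
General: a = 1 + 41t, b = 1417 - 142t.
a ≥ 0 ⇒ t ≥ 0; b ≥ 0 ⇒ t ≤ 9. So t ∈ [0, 9]: 10 solutions.

10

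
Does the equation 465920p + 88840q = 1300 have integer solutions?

gcd(465920, 88840) = 40  (465920 = 5*88840 + 21720, 88840 = 4*21720 + 1960, 21720 = 11*1960 + 160, 1960 = 12*160 + 40, 160 = 4*40).
40 does not divide 1300 (remainder 20), so no integer solutions.

no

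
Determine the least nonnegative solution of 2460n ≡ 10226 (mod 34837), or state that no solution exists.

15610

gcd(34837, 2460) = 1.
1 divides 10226, so solutions exist.
By Bézout, 2460*(4914) + 34837*(-347) = 1.
So 2460*(4914) ≡ 1 (mod 34837); multiply by 10226: n ≡ 50250564 (mod 34837).
Smallest nonnegative: n = 50250564 mod 34837 = 15610.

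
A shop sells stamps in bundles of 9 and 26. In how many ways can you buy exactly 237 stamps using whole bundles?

Need nonnegative integers with 9j + 26k = 237.
gcd(9, 26) = 1, and 9·(3) + 26·(-1) = 1.
So (j₀, k₀) = (711, -237); general j = 711 + 26t, k = -237 - 9t.
j ≥ 0 ⇒ t ≥ -27; k ≥ 0 ⇒ t ≤ -27. That's 1 value of t.

1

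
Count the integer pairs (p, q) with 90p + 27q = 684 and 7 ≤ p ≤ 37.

11

gcd(90, 27) = 9  (90 = 3×27 + 9, 27 = 3×9).
Back-substituting, 90×(1) + 27×(-3) = 9.
Scale by 76: particular solution (76, -228); reduce p mod 3: (1, 22).
General solution: p = 1 + 3t, q = 22 - 10t for integer t.
7 ≤ 1 + 3t ≤ 37 gives t ∈ [2, 12], which is 11 values.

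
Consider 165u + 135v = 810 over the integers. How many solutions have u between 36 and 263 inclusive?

gcd(165, 135) = 15.
By Bézout, 165·(-4) + 135·(5) = 15.
Particular solution: (0, 6).
General solution: u = 0 + 9t, v = 6 - 11t for integer t.
36 ≤ 0 + 9t ≤ 263 gives t ∈ [4, 29], which is 26 values.

26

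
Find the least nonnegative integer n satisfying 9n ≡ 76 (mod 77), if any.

gcd(77, 9):
  77 = 8*9 + 5
  9 = 1*5 + 4
  5 = 1*4 + 1
  4 = 4*1
so gcd(77, 9) = 1.
1 divides 76, so solutions exist.
Back-substitute for Bézout coefficients:
  1 = 5 - 1*4
  ... = 9*(-17) + 77*(2)
So 9*(-17) ≡ 1 (mod 77); multiply by 76: n ≡ -1292 (mod 77).
Smallest nonnegative: n = -1292 mod 77 = 17.

17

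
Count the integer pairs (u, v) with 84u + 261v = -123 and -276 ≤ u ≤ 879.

13

gcd(261, 84):
  261 = 3*84 + 9
  84 = 9*9 + 3
  9 = 3*3
so gcd(261, 84) = 3.
Back-substitute for Bézout coefficients:
  3 = 84 - 9*9
  ... = 84*(28) + 261*(-9)
Scale by -41: particular solution (-1148, 369); reduce u mod 87: (70, -23).
General solution: u = 70 + 87t, v = -23 - 28t for integer t.
-276 ≤ 70 + 87t ≤ 879 gives t ∈ [-3, 9], which is 13 values.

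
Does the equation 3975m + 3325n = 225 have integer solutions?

gcd(3975, 3325):
  3975 = 1*3325 + 650
  3325 = 5*650 + 75
  650 = 8*75 + 50
  75 = 1*50 + 25
  50 = 2*25
so gcd(3975, 3325) = 25.
25 divides 225, so integer solutions exist.

yes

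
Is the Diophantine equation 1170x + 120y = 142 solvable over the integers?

no

gcd(1170, 120) = 30  (1170 = 9×120 + 90, 120 = 1×90 + 30, 90 = 3×30).
30 does not divide 142 (remainder 22), so no integer solutions.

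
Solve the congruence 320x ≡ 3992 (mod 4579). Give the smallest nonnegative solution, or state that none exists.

4477

gcd(4579, 320):
  4579 = 14*320 + 99
  320 = 3*99 + 23
  99 = 4*23 + 7
  23 = 3*7 + 2
  7 = 3*2 + 1
  2 = 2*1
so gcd(4579, 320) = 1.
1 divides 3992, so solutions exist.
Back-substitute for Bézout coefficients:
  1 = 7 - 3*2
  ... = 320*(-1989) + 4579*(139)
So 320*(-1989) ≡ 1 (mod 4579); multiply by 3992: x ≡ -7940088 (mod 4579).
Smallest nonnegative: x = -7940088 mod 4579 = 4477.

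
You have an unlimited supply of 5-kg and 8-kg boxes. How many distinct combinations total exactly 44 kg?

1

Need nonnegative integers with 5j + 8k = 44.
gcd(5, 8) = 1, and 5·(-3) + 8·(2) = 1.
So (j₀, k₀) = (-132, 88); general j = -132 + 8t, k = 88 - 5t.
j ≥ 0 ⇒ t ≥ 17; k ≥ 0 ⇒ t ≤ 17. That's 1 value of t.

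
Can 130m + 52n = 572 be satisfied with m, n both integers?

yes

gcd(130, 52) = 26.
26 divides 572, so integer solutions exist.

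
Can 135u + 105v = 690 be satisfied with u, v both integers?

yes

gcd(135, 105):
  135 = 1×105 + 30
  105 = 3×30 + 15
  30 = 2×15
so gcd(135, 105) = 15.
15 divides 690, so integer solutions exist.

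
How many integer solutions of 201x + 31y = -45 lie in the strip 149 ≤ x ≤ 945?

26

gcd(201, 31) = 1  (201 = 6*31 + 15, 31 = 2*15 + 1, 15 = 15*1).
Back-substituting, 201*(-2) + 31*(13) = 1.
Scale by -45: particular solution (90, -585); reduce x mod 31: (28, -183).
General solution: x = 28 + 31t, y = -183 - 201t for integer t.
149 ≤ 28 + 31t ≤ 945 gives t ∈ [4, 29], which is 26 values.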